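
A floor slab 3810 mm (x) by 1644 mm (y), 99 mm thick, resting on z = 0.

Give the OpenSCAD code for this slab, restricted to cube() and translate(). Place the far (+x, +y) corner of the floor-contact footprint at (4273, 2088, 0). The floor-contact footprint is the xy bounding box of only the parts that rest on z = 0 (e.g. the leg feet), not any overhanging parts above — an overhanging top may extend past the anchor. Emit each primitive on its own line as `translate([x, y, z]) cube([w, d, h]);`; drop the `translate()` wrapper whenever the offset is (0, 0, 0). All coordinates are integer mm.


translate([463, 444, 0]) cube([3810, 1644, 99]);


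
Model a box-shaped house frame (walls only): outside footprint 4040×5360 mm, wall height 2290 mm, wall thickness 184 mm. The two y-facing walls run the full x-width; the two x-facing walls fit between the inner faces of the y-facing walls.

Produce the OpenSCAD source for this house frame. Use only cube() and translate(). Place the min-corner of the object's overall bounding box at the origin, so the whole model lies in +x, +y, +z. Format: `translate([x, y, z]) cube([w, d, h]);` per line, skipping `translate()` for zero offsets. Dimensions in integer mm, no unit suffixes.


cube([4040, 184, 2290]);
translate([0, 5176, 0]) cube([4040, 184, 2290]);
translate([0, 184, 0]) cube([184, 4992, 2290]);
translate([3856, 184, 0]) cube([184, 4992, 2290]);


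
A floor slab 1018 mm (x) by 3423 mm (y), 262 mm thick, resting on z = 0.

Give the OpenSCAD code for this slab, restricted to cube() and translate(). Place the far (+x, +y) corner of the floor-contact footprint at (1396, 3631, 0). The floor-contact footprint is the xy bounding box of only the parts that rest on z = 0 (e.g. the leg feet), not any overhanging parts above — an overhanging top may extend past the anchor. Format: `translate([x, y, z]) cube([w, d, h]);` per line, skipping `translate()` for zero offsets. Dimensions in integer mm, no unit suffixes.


translate([378, 208, 0]) cube([1018, 3423, 262]);


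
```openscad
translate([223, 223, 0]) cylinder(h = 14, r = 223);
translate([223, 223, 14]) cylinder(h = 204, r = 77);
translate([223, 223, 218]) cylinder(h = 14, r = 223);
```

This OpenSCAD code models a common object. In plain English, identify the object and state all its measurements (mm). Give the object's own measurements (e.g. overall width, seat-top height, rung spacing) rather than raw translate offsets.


A spool: two coaxial disc flanges of radius 223 mm and thickness 14 mm, joined by a core cylinder of radius 77 mm and height 204 mm. The lower flange rests on z = 0 and the three cylinders share a vertical axis.


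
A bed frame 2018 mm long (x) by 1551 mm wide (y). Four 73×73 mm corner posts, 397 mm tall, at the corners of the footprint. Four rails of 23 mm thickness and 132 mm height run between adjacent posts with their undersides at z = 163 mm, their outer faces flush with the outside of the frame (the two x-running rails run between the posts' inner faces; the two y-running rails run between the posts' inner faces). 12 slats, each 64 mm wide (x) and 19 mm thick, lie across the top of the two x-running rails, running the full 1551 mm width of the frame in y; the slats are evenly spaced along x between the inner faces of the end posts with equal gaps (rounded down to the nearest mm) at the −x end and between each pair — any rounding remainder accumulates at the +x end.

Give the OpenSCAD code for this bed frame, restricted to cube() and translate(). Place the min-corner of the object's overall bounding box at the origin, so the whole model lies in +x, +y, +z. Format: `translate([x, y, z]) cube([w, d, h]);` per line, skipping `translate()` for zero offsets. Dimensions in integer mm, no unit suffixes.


// slat z = rail_z + rail_h = 163 + 132 = 295
// slat gap = ⌊(1872 − 12·64) / 13⌋ = 84
cube([73, 73, 397]);
translate([0, 1478, 0]) cube([73, 73, 397]);
translate([1945, 0, 0]) cube([73, 73, 397]);
translate([1945, 1478, 0]) cube([73, 73, 397]);
translate([73, 0, 163]) cube([1872, 23, 132]);
translate([73, 1528, 163]) cube([1872, 23, 132]);
translate([0, 73, 163]) cube([23, 1405, 132]);
translate([1995, 73, 163]) cube([23, 1405, 132]);
translate([157, 0, 295]) cube([64, 1551, 19]);
translate([305, 0, 295]) cube([64, 1551, 19]);
translate([453, 0, 295]) cube([64, 1551, 19]);
translate([601, 0, 295]) cube([64, 1551, 19]);
translate([749, 0, 295]) cube([64, 1551, 19]);
translate([897, 0, 295]) cube([64, 1551, 19]);
translate([1045, 0, 295]) cube([64, 1551, 19]);
translate([1193, 0, 295]) cube([64, 1551, 19]);
translate([1341, 0, 295]) cube([64, 1551, 19]);
translate([1489, 0, 295]) cube([64, 1551, 19]);
translate([1637, 0, 295]) cube([64, 1551, 19]);
translate([1785, 0, 295]) cube([64, 1551, 19]);


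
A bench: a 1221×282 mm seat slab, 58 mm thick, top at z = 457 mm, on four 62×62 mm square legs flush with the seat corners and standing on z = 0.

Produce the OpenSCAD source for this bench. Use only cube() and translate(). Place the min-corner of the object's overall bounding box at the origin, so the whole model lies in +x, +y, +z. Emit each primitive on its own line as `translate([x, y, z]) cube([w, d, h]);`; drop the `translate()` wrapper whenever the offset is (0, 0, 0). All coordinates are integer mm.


translate([0, 0, 399]) cube([1221, 282, 58]);
cube([62, 62, 399]);
translate([0, 220, 0]) cube([62, 62, 399]);
translate([1159, 0, 0]) cube([62, 62, 399]);
translate([1159, 220, 0]) cube([62, 62, 399]);


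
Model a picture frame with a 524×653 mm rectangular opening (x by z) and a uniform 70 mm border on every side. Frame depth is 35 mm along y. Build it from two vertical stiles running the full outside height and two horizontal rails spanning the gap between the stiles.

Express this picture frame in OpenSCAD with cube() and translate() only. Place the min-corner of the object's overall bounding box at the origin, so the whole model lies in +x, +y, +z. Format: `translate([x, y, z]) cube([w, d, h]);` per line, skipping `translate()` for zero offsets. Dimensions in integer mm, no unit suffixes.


cube([70, 35, 793]);
translate([594, 0, 0]) cube([70, 35, 793]);
translate([70, 0, 0]) cube([524, 35, 70]);
translate([70, 0, 723]) cube([524, 35, 70]);


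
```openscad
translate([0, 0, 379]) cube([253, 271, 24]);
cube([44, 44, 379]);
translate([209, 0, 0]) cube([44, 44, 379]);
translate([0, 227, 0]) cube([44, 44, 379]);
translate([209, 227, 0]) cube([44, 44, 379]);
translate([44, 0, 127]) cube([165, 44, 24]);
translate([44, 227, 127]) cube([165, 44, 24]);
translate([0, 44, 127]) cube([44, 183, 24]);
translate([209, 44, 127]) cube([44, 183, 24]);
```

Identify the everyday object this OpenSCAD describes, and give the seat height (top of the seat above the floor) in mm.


A stool. The seat height is 403 mm.

A 253×271×24 slab at z = 379 on four corner posts — a stool. The seat top is 379 + 24 = 403 mm.


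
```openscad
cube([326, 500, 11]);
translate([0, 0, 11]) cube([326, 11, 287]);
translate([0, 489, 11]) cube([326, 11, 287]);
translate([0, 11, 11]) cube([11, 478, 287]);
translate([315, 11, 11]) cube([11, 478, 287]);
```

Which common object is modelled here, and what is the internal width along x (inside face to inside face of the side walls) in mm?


An open box. The internal width is 304 mm.

A 326×500 base slab with four walls standing on it — an open box. The base is 326 mm wide and the walls are 11 mm thick, so the internal width is 326 − 2 × 11 = 304 mm.


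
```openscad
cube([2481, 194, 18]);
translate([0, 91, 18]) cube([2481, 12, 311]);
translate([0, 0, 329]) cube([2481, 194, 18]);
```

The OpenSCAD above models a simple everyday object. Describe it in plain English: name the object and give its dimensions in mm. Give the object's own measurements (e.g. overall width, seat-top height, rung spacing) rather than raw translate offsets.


An I-beam lying along x, 2481 mm long. Overall section height 347 mm. Two flanges 194 mm wide (y) and 18 mm thick, one on the floor and one at the top; a web 12 mm thick runs between them, centred on the flange width.


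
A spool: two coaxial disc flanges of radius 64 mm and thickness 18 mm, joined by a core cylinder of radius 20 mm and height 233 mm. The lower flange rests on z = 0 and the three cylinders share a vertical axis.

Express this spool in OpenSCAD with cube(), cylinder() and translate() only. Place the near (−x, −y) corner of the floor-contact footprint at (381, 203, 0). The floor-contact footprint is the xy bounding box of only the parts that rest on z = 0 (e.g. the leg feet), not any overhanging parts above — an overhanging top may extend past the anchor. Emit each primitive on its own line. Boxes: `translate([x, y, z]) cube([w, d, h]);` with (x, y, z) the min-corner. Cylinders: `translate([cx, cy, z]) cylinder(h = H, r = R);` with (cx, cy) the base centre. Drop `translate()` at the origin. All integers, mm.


translate([445, 267, 0]) cylinder(h = 18, r = 64);
translate([445, 267, 18]) cylinder(h = 233, r = 20);
translate([445, 267, 251]) cylinder(h = 18, r = 64);


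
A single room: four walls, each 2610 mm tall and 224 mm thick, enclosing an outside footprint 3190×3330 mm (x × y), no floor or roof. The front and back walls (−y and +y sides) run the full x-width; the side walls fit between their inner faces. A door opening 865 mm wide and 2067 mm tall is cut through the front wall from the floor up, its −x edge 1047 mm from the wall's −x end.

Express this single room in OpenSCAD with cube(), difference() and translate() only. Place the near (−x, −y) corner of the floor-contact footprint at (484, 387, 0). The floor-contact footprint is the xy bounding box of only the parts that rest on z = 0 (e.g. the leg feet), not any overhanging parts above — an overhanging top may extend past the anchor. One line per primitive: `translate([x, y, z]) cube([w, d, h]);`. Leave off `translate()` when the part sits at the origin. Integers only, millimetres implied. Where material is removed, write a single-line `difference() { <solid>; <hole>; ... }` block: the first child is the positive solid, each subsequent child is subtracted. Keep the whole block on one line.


difference() { translate([484, 387, 0]) cube([3190, 224, 2610]); translate([1531, 387, 0]) cube([865, 224, 2067]); }
translate([484, 3493, 0]) cube([3190, 224, 2610]);
translate([484, 611, 0]) cube([224, 2882, 2610]);
translate([3450, 611, 0]) cube([224, 2882, 2610]);


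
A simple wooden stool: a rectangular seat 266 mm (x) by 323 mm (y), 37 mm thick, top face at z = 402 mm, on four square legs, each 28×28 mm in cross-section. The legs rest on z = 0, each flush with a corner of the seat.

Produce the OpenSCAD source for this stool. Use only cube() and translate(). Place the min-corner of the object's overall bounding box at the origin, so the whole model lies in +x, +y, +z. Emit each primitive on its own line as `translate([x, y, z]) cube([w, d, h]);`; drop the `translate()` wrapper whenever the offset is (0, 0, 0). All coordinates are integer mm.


translate([0, 0, 365]) cube([266, 323, 37]);
cube([28, 28, 365]);
translate([238, 0, 0]) cube([28, 28, 365]);
translate([0, 295, 0]) cube([28, 28, 365]);
translate([238, 295, 0]) cube([28, 28, 365]);


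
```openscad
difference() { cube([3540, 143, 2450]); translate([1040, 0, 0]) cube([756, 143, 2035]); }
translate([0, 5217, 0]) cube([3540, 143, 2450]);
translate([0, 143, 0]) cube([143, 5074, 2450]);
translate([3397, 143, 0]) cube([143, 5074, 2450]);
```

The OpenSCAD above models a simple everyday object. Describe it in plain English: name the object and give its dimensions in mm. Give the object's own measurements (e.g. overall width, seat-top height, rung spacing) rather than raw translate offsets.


A single room: four walls, each 2450 mm tall and 143 mm thick, enclosing an outside footprint 3540×5360 mm (x × y), no floor or roof. The front and back walls (−y and +y sides) run the full x-width; the side walls fit between their inner faces. A door opening 756 mm wide and 2035 mm tall is cut through the front wall from the floor up, its −x edge 1040 mm from the wall's −x end.


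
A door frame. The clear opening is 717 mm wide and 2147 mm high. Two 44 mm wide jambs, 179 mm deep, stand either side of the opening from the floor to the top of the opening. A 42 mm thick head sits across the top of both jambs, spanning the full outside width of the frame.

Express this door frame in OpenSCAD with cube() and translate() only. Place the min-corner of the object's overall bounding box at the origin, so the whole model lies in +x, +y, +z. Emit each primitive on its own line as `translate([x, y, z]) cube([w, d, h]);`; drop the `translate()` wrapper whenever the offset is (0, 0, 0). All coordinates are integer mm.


cube([44, 179, 2147]);
translate([761, 0, 0]) cube([44, 179, 2147]);
translate([0, 0, 2147]) cube([805, 179, 42]);


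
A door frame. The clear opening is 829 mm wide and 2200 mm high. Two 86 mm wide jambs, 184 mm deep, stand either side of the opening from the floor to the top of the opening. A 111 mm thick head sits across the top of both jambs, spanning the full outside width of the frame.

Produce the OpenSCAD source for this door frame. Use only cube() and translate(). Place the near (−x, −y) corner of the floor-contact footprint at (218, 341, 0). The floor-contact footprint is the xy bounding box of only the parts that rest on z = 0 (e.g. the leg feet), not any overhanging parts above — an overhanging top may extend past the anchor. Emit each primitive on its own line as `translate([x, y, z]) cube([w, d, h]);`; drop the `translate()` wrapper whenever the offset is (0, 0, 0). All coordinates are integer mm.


translate([218, 341, 0]) cube([86, 184, 2200]);
translate([1133, 341, 0]) cube([86, 184, 2200]);
translate([218, 341, 2200]) cube([1001, 184, 111]);


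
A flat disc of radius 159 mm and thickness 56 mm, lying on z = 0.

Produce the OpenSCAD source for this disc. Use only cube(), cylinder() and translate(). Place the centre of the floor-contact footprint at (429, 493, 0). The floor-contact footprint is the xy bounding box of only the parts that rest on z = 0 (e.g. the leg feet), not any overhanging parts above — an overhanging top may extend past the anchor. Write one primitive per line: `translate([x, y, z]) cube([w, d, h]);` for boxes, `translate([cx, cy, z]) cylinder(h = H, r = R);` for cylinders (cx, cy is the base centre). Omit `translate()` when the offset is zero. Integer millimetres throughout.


translate([429, 493, 0]) cylinder(h = 56, r = 159);


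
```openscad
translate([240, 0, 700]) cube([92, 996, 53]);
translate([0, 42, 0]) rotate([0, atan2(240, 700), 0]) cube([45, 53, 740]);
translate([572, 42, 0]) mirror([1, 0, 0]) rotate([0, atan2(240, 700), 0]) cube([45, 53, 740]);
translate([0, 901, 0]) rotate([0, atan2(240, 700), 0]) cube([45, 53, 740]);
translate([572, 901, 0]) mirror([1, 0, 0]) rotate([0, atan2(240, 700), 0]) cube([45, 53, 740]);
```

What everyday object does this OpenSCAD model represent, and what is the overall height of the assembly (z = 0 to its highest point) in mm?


A sawhorse. The overall height is 753 mm.

A beam across two mirrored pairs of raked legs — a sawhorse. The beam's underside is at z = 700 (matching the legs' vertical rise in atan2(240, 700)) and the beam is 53 mm tall, so its top is at 700 + 53 = 753 mm. The raked legs top out at the beam's underside, so that is the highest point.


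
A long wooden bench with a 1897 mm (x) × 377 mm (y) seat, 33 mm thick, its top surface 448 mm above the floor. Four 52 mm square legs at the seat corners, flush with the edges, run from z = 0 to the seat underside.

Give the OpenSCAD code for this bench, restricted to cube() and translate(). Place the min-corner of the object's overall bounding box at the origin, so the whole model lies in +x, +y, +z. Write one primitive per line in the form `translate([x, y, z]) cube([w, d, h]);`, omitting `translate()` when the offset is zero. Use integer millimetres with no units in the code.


// leg_h = 448 − 33 = 415
translate([0, 0, 415]) cube([1897, 377, 33]);
cube([52, 52, 415]);
translate([0, 325, 0]) cube([52, 52, 415]);
translate([1845, 0, 0]) cube([52, 52, 415]);
translate([1845, 325, 0]) cube([52, 52, 415]);


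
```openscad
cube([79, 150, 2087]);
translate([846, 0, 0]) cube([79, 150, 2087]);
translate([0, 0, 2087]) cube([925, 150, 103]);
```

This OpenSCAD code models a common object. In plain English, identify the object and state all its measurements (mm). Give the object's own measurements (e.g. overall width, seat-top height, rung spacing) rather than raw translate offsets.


A door frame. The clear opening is 767 mm wide and 2087 mm high. Two 79 mm wide jambs, 150 mm deep, stand either side of the opening from the floor to the top of the opening. A 103 mm thick head sits across the top of both jambs, spanning the full outside width of the frame.


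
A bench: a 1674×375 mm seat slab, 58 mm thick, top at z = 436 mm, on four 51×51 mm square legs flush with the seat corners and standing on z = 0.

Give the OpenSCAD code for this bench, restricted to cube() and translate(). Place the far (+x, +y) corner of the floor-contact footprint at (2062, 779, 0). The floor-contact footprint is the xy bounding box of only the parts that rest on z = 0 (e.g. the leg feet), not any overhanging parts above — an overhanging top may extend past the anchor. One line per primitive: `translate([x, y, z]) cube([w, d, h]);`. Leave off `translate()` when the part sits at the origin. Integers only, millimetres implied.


translate([388, 404, 378]) cube([1674, 375, 58]);
translate([388, 404, 0]) cube([51, 51, 378]);
translate([388, 728, 0]) cube([51, 51, 378]);
translate([2011, 404, 0]) cube([51, 51, 378]);
translate([2011, 728, 0]) cube([51, 51, 378]);


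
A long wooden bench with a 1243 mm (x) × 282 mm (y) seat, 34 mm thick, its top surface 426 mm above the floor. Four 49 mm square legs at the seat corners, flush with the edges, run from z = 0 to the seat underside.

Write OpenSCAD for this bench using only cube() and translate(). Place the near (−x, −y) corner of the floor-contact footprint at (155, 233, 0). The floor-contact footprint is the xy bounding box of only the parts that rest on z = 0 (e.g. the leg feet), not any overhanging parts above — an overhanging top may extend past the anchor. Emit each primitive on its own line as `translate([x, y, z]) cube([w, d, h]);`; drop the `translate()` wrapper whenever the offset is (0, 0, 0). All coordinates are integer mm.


translate([155, 233, 392]) cube([1243, 282, 34]);
translate([155, 233, 0]) cube([49, 49, 392]);
translate([155, 466, 0]) cube([49, 49, 392]);
translate([1349, 233, 0]) cube([49, 49, 392]);
translate([1349, 466, 0]) cube([49, 49, 392]);


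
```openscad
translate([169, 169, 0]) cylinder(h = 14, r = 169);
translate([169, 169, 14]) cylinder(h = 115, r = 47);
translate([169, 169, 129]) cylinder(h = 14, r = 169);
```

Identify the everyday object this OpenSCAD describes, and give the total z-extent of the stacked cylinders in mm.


A spool. The overall height is 143 mm.

Three coaxial cylinders, large–small–large — a spool. Two 14 mm flanges and a 115 mm core give 14 + 115 + 14 = 143 mm.


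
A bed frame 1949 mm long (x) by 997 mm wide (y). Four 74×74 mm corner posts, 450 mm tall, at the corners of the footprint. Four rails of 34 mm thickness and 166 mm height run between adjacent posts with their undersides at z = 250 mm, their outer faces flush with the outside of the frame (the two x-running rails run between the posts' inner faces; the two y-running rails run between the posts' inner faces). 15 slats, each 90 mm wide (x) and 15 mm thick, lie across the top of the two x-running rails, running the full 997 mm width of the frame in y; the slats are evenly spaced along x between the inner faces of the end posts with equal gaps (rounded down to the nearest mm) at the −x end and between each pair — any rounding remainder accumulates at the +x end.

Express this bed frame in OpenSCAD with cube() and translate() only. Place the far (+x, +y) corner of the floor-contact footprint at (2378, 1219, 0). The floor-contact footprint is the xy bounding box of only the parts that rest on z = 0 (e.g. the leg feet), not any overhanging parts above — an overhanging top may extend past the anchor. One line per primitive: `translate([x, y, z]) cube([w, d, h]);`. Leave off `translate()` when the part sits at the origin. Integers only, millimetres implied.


translate([429, 222, 0]) cube([74, 74, 450]);
translate([429, 1145, 0]) cube([74, 74, 450]);
translate([2304, 222, 0]) cube([74, 74, 450]);
translate([2304, 1145, 0]) cube([74, 74, 450]);
translate([503, 222, 250]) cube([1801, 34, 166]);
translate([503, 1185, 250]) cube([1801, 34, 166]);
translate([429, 296, 250]) cube([34, 849, 166]);
translate([2344, 296, 250]) cube([34, 849, 166]);
translate([531, 222, 416]) cube([90, 997, 15]);
translate([649, 222, 416]) cube([90, 997, 15]);
translate([767, 222, 416]) cube([90, 997, 15]);
translate([885, 222, 416]) cube([90, 997, 15]);
translate([1003, 222, 416]) cube([90, 997, 15]);
translate([1121, 222, 416]) cube([90, 997, 15]);
translate([1239, 222, 416]) cube([90, 997, 15]);
translate([1357, 222, 416]) cube([90, 997, 15]);
translate([1475, 222, 416]) cube([90, 997, 15]);
translate([1593, 222, 416]) cube([90, 997, 15]);
translate([1711, 222, 416]) cube([90, 997, 15]);
translate([1829, 222, 416]) cube([90, 997, 15]);
translate([1947, 222, 416]) cube([90, 997, 15]);
translate([2065, 222, 416]) cube([90, 997, 15]);
translate([2183, 222, 416]) cube([90, 997, 15]);


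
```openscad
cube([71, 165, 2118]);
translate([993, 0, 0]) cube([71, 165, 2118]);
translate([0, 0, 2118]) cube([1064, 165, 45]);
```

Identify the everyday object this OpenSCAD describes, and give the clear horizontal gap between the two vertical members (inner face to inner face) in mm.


A door frame. The clear opening width is 922 mm.

Two 2118 mm tall posts with a header on top — a door frame. The left jamb is 71 mm wide at x = 0; the right jamb starts at x = 993. The clear opening is 993 − 71 = 922 mm.


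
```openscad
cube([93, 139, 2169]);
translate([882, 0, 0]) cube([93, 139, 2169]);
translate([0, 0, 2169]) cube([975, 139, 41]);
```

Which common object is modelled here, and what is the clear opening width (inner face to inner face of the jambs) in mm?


A door frame. The clear opening width is 789 mm.

Two 2169 mm tall posts with a header on top — a door frame. The left jamb is 93 mm wide at x = 0; the right jamb starts at x = 882. The clear opening is 882 − 93 = 789 mm.


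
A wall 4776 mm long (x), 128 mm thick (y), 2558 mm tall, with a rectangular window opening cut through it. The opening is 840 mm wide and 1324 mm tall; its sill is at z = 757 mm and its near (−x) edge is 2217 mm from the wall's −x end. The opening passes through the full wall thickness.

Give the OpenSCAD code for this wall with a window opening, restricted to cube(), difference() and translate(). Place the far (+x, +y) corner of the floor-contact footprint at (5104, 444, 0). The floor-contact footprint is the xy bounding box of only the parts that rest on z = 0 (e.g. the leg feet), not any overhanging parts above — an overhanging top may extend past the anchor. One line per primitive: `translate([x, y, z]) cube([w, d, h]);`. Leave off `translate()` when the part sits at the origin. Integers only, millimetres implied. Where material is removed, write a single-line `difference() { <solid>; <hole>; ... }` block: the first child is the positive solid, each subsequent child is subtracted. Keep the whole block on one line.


difference() { translate([328, 316, 0]) cube([4776, 128, 2558]); translate([2545, 316, 757]) cube([840, 128, 1324]); }


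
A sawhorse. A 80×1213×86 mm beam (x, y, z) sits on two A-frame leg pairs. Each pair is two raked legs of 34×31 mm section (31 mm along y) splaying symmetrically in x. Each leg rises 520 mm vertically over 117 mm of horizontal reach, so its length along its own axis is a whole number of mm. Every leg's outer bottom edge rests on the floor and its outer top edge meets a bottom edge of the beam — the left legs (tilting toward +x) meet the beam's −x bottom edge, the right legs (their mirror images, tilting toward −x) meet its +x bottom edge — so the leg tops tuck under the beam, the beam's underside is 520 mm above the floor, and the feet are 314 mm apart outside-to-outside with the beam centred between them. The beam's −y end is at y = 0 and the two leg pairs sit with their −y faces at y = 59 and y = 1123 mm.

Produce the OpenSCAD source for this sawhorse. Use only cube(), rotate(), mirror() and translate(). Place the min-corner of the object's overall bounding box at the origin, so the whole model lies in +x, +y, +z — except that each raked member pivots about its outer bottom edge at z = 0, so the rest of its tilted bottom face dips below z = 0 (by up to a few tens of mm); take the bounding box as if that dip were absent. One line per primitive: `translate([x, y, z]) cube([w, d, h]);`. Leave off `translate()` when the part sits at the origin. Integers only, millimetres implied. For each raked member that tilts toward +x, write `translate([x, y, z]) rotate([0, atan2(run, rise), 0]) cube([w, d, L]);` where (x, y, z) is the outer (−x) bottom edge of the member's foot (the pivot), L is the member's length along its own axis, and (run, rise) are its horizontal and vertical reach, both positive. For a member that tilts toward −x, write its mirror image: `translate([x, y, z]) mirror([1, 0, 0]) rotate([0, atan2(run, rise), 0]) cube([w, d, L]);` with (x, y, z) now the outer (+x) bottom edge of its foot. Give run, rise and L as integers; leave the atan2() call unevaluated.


translate([117, 0, 520]) cube([80, 1213, 86]);
translate([0, 59, 0]) rotate([0, atan2(117, 520), 0]) cube([34, 31, 533]);
translate([314, 59, 0]) mirror([1, 0, 0]) rotate([0, atan2(117, 520), 0]) cube([34, 31, 533]);
translate([0, 1123, 0]) rotate([0, atan2(117, 520), 0]) cube([34, 31, 533]);
translate([314, 1123, 0]) mirror([1, 0, 0]) rotate([0, atan2(117, 520), 0]) cube([34, 31, 533]);


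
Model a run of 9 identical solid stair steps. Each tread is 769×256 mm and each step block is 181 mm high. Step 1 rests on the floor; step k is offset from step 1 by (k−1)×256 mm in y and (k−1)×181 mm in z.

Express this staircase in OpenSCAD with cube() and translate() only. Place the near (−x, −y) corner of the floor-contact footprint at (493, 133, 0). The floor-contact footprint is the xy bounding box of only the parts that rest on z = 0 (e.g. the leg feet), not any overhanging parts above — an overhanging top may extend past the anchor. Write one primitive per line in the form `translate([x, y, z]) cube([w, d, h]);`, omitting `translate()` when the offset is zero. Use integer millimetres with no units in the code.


translate([493, 133, 0]) cube([769, 256, 181]);
translate([493, 389, 181]) cube([769, 256, 181]);
translate([493, 645, 362]) cube([769, 256, 181]);
translate([493, 901, 543]) cube([769, 256, 181]);
translate([493, 1157, 724]) cube([769, 256, 181]);
translate([493, 1413, 905]) cube([769, 256, 181]);
translate([493, 1669, 1086]) cube([769, 256, 181]);
translate([493, 1925, 1267]) cube([769, 256, 181]);
translate([493, 2181, 1448]) cube([769, 256, 181]);


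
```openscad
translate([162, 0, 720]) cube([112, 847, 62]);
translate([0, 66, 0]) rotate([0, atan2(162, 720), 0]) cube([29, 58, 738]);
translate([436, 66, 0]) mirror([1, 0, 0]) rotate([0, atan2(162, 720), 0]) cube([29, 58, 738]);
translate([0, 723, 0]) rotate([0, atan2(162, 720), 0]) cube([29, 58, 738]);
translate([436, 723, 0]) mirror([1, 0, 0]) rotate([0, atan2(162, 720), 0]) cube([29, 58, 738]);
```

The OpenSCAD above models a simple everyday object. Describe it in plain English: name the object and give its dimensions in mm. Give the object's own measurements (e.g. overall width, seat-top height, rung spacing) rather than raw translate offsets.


A sawhorse. A 112×847×62 mm beam (x, y, z) sits on two A-frame leg pairs. Each pair is two raked legs of 29×58 mm section (58 mm along y) splaying symmetrically in x. Each leg rises 720 mm vertically over 162 mm of horizontal reach and is 738 mm long along its own axis. Every leg's outer bottom edge rests on the floor and its outer top edge meets a bottom edge of the beam — the left legs (tilting toward +x) meet the beam's −x bottom edge, the right legs (their mirror images, tilting toward −x) meet its +x bottom edge — so the leg tops tuck under the beam, the beam's underside is 720 mm above the floor, and the feet are 436 mm apart outside-to-outside with the beam centred between them. The two leg pairs are set in 66 mm from either end of the beam.


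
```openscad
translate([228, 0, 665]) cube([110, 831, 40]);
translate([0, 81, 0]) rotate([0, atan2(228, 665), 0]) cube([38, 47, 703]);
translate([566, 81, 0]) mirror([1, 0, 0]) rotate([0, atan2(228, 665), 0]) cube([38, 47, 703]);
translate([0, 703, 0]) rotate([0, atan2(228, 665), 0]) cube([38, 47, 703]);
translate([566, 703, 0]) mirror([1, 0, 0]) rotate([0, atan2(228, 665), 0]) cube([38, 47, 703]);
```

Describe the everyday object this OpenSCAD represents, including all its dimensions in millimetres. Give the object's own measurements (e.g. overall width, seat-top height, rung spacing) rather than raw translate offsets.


A sawhorse. A 110×831×40 mm beam (x, y, z) sits on two A-frame leg pairs. Each pair is two raked legs of 38×47 mm section (47 mm along y) splaying symmetrically in x. Each leg rises 665 mm vertically over 228 mm of horizontal reach and is 703 mm long along its own axis. Every leg's outer bottom edge rests on the floor and its outer top edge meets a bottom edge of the beam — the left legs (tilting toward +x) meet the beam's −x bottom edge, the right legs (their mirror images, tilting toward −x) meet its +x bottom edge — so the leg tops tuck under the beam, the beam's underside is 665 mm above the floor, and the feet are 566 mm apart outside-to-outside with the beam centred between them. The two leg pairs are set in 81 mm from either end of the beam.


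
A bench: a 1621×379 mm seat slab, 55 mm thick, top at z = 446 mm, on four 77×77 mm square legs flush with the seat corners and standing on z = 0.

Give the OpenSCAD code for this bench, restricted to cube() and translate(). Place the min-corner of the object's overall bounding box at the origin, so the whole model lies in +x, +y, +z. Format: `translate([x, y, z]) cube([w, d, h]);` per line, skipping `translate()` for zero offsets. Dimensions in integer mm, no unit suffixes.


// leg_h = 446 − 55 = 391
translate([0, 0, 391]) cube([1621, 379, 55]);
cube([77, 77, 391]);
translate([0, 302, 0]) cube([77, 77, 391]);
translate([1544, 0, 0]) cube([77, 77, 391]);
translate([1544, 302, 0]) cube([77, 77, 391]);


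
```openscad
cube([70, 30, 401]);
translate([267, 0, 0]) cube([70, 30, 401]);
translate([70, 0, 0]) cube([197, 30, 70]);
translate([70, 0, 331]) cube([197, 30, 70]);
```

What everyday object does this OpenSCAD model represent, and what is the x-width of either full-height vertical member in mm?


A picture frame. The border width is 70 mm.

Four thin pieces enclosing a rectangular opening — a picture frame. The two full-height stiles are 401 mm tall; the top rail sits at z = 331 and is 70 mm tall, so the border above the opening is 401 − 331 = 70 mm, matching the stile x-width.


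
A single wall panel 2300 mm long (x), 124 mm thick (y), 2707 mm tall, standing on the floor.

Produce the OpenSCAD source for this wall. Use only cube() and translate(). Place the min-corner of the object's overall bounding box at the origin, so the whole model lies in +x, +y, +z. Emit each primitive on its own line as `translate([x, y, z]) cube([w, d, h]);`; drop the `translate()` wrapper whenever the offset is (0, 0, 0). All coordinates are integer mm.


cube([2300, 124, 2707]);


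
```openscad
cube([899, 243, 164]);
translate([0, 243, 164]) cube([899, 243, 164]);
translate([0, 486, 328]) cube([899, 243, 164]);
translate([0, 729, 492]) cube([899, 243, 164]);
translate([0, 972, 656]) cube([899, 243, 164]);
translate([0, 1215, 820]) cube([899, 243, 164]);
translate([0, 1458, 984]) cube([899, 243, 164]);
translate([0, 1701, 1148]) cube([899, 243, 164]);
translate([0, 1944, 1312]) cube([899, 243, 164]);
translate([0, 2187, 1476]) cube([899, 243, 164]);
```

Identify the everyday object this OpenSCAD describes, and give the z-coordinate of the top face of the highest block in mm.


A staircase. The total rise is 1640 mm.

10 identical blocks, each offset up and back from the previous — a staircase. Each step is 164 mm tall and there are 10 of them, so the total rise is 10 × 164 = 1640 mm.


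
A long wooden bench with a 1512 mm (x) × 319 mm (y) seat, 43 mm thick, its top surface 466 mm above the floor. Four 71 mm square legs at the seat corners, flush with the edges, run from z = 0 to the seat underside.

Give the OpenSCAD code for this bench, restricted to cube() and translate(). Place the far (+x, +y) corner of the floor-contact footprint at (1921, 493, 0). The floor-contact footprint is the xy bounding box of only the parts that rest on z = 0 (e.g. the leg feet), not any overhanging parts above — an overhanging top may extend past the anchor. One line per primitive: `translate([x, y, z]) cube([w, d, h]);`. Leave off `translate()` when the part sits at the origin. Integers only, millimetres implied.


translate([409, 174, 423]) cube([1512, 319, 43]);
translate([409, 174, 0]) cube([71, 71, 423]);
translate([409, 422, 0]) cube([71, 71, 423]);
translate([1850, 174, 0]) cube([71, 71, 423]);
translate([1850, 422, 0]) cube([71, 71, 423]);


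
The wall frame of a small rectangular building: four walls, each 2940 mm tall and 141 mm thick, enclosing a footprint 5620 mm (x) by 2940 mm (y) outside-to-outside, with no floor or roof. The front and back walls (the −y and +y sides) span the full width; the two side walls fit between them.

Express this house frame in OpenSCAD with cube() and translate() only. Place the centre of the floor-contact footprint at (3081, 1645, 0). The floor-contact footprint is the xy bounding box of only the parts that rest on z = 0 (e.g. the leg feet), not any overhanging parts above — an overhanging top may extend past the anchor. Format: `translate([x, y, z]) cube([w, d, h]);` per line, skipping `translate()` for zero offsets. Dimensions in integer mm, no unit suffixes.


translate([271, 175, 0]) cube([5620, 141, 2940]);
translate([271, 2974, 0]) cube([5620, 141, 2940]);
translate([271, 316, 0]) cube([141, 2658, 2940]);
translate([5750, 316, 0]) cube([141, 2658, 2940]);


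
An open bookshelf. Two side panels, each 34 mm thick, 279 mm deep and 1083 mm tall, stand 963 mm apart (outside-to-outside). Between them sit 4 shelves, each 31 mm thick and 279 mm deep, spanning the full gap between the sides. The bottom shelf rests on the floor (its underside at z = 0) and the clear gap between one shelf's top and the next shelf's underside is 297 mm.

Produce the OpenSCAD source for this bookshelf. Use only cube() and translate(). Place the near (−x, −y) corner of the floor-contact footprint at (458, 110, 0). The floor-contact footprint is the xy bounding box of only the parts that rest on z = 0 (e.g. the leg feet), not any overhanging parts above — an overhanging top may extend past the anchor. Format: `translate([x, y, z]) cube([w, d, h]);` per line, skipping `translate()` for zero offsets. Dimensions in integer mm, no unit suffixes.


translate([458, 110, 0]) cube([34, 279, 1083]);
translate([1387, 110, 0]) cube([34, 279, 1083]);
translate([492, 110, 0]) cube([895, 279, 31]);
translate([492, 110, 328]) cube([895, 279, 31]);
translate([492, 110, 656]) cube([895, 279, 31]);
translate([492, 110, 984]) cube([895, 279, 31]);


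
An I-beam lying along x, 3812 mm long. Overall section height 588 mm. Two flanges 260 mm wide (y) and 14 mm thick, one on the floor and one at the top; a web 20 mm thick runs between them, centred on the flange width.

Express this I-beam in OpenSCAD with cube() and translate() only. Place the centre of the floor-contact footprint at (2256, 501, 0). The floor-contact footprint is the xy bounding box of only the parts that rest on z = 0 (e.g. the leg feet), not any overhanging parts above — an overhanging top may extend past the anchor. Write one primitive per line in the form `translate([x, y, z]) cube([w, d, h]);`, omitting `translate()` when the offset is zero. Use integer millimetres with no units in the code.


translate([350, 371, 0]) cube([3812, 260, 14]);
translate([350, 491, 14]) cube([3812, 20, 560]);
translate([350, 371, 574]) cube([3812, 260, 14]);


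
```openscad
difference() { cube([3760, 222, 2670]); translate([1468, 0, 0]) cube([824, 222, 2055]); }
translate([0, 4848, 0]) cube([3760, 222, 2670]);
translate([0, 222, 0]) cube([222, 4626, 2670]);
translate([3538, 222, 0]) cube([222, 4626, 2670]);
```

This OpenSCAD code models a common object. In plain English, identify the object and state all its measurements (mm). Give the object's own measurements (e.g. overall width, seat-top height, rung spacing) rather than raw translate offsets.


A single room: four walls, each 2670 mm tall and 222 mm thick, enclosing an outside footprint 3760×5070 mm (x × y), no floor or roof. The front and back walls (−y and +y sides) run the full x-width; the side walls fit between their inner faces. A door opening 824 mm wide and 2055 mm tall is cut through the front wall from the floor up, its −x edge 1468 mm from the wall's −x end.


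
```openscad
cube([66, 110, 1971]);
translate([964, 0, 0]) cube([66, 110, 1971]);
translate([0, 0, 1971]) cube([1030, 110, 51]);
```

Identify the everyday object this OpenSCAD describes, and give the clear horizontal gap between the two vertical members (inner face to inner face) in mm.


A door frame. The clear opening width is 898 mm.

Two 1971 mm tall posts with a header on top — a door frame. The left jamb is 66 mm wide at x = 0; the right jamb starts at x = 964. The clear opening is 964 − 66 = 898 mm.


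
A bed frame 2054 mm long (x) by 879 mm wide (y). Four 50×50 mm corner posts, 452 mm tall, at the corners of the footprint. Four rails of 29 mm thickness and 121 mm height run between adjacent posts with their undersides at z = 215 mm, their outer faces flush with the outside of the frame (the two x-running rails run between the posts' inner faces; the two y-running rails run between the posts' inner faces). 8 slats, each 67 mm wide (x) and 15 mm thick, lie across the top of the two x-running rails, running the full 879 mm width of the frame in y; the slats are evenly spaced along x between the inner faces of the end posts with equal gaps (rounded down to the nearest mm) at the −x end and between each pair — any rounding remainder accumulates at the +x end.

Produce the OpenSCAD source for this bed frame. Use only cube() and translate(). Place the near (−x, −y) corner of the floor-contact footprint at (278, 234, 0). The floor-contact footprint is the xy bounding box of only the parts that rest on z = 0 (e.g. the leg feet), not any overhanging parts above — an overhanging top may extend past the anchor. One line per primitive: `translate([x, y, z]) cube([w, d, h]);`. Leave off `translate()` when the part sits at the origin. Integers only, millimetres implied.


translate([278, 234, 0]) cube([50, 50, 452]);
translate([278, 1063, 0]) cube([50, 50, 452]);
translate([2282, 234, 0]) cube([50, 50, 452]);
translate([2282, 1063, 0]) cube([50, 50, 452]);
translate([328, 234, 215]) cube([1954, 29, 121]);
translate([328, 1084, 215]) cube([1954, 29, 121]);
translate([278, 284, 215]) cube([29, 779, 121]);
translate([2303, 284, 215]) cube([29, 779, 121]);
translate([485, 234, 336]) cube([67, 879, 15]);
translate([709, 234, 336]) cube([67, 879, 15]);
translate([933, 234, 336]) cube([67, 879, 15]);
translate([1157, 234, 336]) cube([67, 879, 15]);
translate([1381, 234, 336]) cube([67, 879, 15]);
translate([1605, 234, 336]) cube([67, 879, 15]);
translate([1829, 234, 336]) cube([67, 879, 15]);
translate([2053, 234, 336]) cube([67, 879, 15]);
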